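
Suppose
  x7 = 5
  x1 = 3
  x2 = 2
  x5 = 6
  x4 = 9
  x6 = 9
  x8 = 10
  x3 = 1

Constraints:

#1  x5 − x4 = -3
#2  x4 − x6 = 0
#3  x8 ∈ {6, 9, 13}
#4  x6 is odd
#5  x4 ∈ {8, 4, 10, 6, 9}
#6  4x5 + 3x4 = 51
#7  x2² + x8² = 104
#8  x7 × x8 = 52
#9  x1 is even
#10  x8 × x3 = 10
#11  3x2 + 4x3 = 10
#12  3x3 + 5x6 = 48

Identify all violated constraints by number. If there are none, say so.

No — constraints 3, 8, and 9 are not satisfied.

#1 x5 − x4 = 6 − 9 = -3 — holds.
#2 x4 − x6 = 9 − 9 = 0 — holds.
#3 x8 = 10 is not in {6, 9, 13} — fails.
#4 x6 = 9 is odd — holds.
#5 x4 = 9 is in {8, 4, 10, 6, 9} — holds.
#6 4x5 + 3x4 = 4(6) + 3(9) = 51 — holds.
#7 x2² + x8² = 2² + 10² = 4 + 100 = 104 — holds.
#8 x7 × x8 = 5 × 10 = 50, not 52 — fails.
#9 x1 = 3 is odd — fails.
#10 x8 × x3 = 10 × 1 = 10 — holds.
#11 3x2 + 4x3 = 3(2) + 4(1) = 10 — holds.
#12 3x3 + 5x6 = 3(1) + 5(9) = 48 — holds.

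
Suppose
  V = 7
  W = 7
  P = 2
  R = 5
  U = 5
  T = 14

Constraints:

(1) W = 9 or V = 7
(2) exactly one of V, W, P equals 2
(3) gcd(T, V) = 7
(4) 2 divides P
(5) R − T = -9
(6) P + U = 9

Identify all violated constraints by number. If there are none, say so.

(1) W = 7 ≠ 9, but V = 7 = 7 (second disjunct) — holds.
(2) V=7, W=7, P=2; 1 of them equals 2 — holds.
(3) gcd(14, 7) = 7 — holds.
(4) 2 / 2 = 1, so 2 divides 2 — holds.
(5) R − T = 5 − 14 = -9 — holds.
(6) P + U = 2 + 5 = 7, not 9 — does not hold.

The assignment fails constraint 6.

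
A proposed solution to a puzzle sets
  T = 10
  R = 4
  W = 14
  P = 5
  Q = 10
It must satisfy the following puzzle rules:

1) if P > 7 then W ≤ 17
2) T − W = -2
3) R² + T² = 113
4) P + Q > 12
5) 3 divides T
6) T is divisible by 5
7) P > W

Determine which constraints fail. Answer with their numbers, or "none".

1) P = 5, not > 7; antecedent false, conditional vacuously true  yes
2) T − W = 10 − 14 = -4, not -2  no
3) R² + T² = 4² + 10² = 16 + 100 = 116, not 113  no
4) P + Q = 5 + 10 = 15; 15 > 12  yes
5) 10 = 3×3 + 1, so 3 does not divide 10  no
6) 10 / 5 = 2, so 5 divides 10  yes
7) P = 5, W = 14; 5 ≤ 14 (want >)  no

The assignment fails constraints 2, 3, 5, 7.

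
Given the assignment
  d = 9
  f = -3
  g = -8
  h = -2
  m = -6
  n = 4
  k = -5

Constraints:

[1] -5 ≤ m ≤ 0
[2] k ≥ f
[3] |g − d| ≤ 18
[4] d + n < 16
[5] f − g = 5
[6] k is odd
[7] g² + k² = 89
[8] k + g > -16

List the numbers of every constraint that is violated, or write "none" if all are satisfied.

Constraints 1, 2 do not hold.

[1] m = -6 is outside [-5, 0] — does not hold.
[2] k = -5, f = -3; -5 < -3 (want ≥) — does not hold.
[3] |-8 − 9| = 17; 17 ≤ 18 — holds.
[4] d + n = 9 + 4 = 13; 13 < 16 — holds.
[5] f − g = -3 − (-8) = 5 — holds.
[6] k = -5 is odd — holds.
[7] g² + k² = (-8)² + (-5)² = 64 + 25 = 89 — holds.
[8] k + g = -5 + (-8) = -13; -13 > -16 — holds.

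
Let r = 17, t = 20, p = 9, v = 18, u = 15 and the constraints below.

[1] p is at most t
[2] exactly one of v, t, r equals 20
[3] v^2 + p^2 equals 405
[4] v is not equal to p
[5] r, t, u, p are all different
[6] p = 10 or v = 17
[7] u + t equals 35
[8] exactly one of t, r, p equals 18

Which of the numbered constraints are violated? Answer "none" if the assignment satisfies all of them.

Constraints 6 and 8 are violated.

[1] p = 9, t = 20; 9 ≤ 20 — holds.
[2] v=18, t=20, r=17; 1 of them equals 20 — holds.
[3] v^2 + p^2 = 18^2 + 9^2 = 324 + 81 = 405 — holds.
[4] v = 18, p = 9; distinct — holds.
[5] values 17, 20, 15, 9 are pairwise distinct — holds.
[6] p = 9 ≠ 10 and v = 18 ≠ 17; both disjuncts false — fails.
[7] u + t = 15 + 20 = 35 — holds.
[8] t=20, r=17, p=9; 0 of them equal 18, not exactly one — fails.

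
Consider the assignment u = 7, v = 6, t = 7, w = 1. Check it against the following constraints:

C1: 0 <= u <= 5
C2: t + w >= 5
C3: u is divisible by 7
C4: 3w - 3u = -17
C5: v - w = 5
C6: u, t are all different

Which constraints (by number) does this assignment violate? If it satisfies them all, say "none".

Constraints 1, 4, and 6 are violated.

C1: u = 7 is outside [0, 5] — fails.
C2: t + w = 7 + 1 = 8; 8 ≥ 5 — holds.
C3: 7 / 7 = 1, so 7 divides 7 — holds.
C4: 3w - 3u = 3(1) - 3(7) = -18, not -17 — fails.
C5: v - w = 6 - 1 = 5 — holds.
C6: u = t = 7, not all different — fails.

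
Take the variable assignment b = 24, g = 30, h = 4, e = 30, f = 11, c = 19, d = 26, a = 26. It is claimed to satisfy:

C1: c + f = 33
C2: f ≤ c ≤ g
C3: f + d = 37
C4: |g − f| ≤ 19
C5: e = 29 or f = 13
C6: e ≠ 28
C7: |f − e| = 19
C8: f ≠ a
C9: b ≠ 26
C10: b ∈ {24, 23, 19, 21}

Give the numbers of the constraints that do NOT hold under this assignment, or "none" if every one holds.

C1: c + f = 19 + 11 = 30, not 33 — does not hold.
C2: values 11 ≤ 19 ≤ 30 — holds.
C3: f + d = 11 + 26 = 37 — holds.
C4: |30 − 11| = 19; 19 ≤ 19 — holds.
C5: e = 30 ≠ 29 and f = 11 ≠ 13; both disjuncts false — does not hold.
C6: e = 30, and 30 ≠ 28 — holds.
C7: |11 − 30| = 19 — holds.
C8: f = 11, a = 26; distinct — holds.
C9: b = 24, and 24 ≠ 26 — holds.
C10: b = 24 is in {24, 23, 19, 21} — holds.

Constraints 1 and 5 are violated.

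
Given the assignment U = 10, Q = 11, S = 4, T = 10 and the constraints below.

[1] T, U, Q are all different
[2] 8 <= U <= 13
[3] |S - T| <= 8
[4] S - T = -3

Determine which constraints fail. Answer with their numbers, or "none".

The assignment fails constraints 1, 4.

[1] T = U = 10, not all different — does not hold.
[2] U = 10 lies in [8, 13] — holds.
[3] |4 - 10| = 6; 6 ≤ 8 — holds.
[4] S - T = 4 - 10 = -6, not -3 — does not hold.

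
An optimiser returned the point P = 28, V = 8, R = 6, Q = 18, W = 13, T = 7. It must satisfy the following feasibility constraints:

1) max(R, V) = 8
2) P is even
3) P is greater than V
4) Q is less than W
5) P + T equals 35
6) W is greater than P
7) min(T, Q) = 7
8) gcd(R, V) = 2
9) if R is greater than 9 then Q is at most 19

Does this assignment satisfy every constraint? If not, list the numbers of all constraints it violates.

1) max(6, 8) = 8  ✓
2) P = 28 is even  ✓
3) P = 28, V = 8; 28 > 8  ✓
4) Q = 18, W = 13; 18 ≥ 13 (want <)  ✗
5) P + T = 28 + 7 = 35  ✓
6) W = 13, P = 28; 13 ≤ 28 (want >)  ✗
7) min(7, 18) = 7  ✓
8) gcd(6, 8) = 2  ✓
9) R = 6, not > 9; antecedent false, conditional vacuously true  ✓

Violated: 4 and 6.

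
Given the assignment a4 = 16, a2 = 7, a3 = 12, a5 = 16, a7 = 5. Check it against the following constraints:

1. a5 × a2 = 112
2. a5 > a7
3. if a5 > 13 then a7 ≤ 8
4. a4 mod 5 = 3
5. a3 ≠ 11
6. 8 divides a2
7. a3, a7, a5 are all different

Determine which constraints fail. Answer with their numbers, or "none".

1. a5 × a2 = 16 × 7 = 112  true
2. a5 = 16, a7 = 5; 16 > 5  true
3. a5 = 16 > 13, so we need a7 ≤ 8; a7 = 5 ≤ 8  true
4. 16 mod 5 = 1, not 3  false
5. a3 = 12, and 12 ≠ 11  true
6. 7 = 8×0 + 7, so 8 does not divide 7  false
7. values 12, 5, 16 are pairwise distinct  true

Violated: 4 and 6.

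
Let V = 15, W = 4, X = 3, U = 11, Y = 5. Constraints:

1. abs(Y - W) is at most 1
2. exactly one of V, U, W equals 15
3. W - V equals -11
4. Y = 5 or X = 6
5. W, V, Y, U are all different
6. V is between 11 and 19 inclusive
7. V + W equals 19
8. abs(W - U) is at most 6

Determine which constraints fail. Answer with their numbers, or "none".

Violated: 8.

1. abs(5 - 4) = 1; 1 ≤ 1 — holds.
2. V=15, U=11, W=4; 1 of them equals 15 — holds.
3. W - V = 4 - 15 = -11 — holds.
4. Y = 5 = 5 (first disjunct) — holds.
5. values 4, 15, 5, 11 are pairwise distinct — holds.
6. V = 15 lies in [11, 19] — holds.
7. V + W = 15 + 4 = 19 — holds.
8. abs(4 - 11) = 7; 7 > 6, exceeds bound 6 — fails.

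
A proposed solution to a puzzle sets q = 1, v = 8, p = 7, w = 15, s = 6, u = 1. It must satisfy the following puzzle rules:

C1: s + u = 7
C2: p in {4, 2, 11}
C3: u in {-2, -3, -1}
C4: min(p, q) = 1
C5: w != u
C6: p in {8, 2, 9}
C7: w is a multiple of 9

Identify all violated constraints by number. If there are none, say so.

No — constraints 2, 3, 6, and 7 are not satisfied.

C1: s + u = 6 + 1 = 7 — holds.
C2: p = 7 is not in {4, 2, 11} — does not hold.
C3: u = 1 is not in {-2, -3, -1} — does not hold.
C4: min(7, 1) = 1 — holds.
C5: w = 15, u = 1; distinct — holds.
C6: p = 7 is not in {8, 2, 9} — does not hold.
C7: 15 = 9*1 + 6, so 9 does not divide 15 — does not hold.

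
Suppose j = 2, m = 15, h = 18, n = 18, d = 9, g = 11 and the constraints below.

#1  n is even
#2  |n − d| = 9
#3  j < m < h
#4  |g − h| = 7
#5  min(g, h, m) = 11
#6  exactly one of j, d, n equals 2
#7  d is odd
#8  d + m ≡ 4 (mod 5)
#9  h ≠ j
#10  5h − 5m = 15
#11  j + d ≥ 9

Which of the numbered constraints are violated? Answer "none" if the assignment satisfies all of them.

Yes — all constraints hold.

#1 n = 18 is even  holds
#2 |18 − 9| = 9  holds
#3 values 2 < 15 < 18  holds
#4 |11 − 18| = 7  holds
#5 min(11, 18, 15) = 11  holds
#6 j=2, d=9, n=18; 1 of them equals 2  holds
#7 d = 9 is odd  holds
#8 d + m = 24; 24 mod 5 = 4  holds
#9 h = 18, j = 2; distinct  holds
#10 5h − 5m = 5(18) − 5(15) = 15  holds
#11 j + d = 2 + 9 = 11; 11 ≥ 9  holds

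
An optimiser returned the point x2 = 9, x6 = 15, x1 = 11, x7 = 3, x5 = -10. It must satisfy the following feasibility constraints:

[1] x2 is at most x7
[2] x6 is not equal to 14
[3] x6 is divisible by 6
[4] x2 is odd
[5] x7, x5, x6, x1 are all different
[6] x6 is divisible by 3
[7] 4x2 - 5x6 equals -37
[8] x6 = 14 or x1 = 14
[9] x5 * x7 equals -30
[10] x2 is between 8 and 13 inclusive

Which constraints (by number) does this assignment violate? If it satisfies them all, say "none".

Constraints 1, 3, 7, 8 do not hold.

[1] x2 = 9, x7 = 3; 9 > 3 (want ≤)  no
[2] x6 = 15, and 15 ≠ 14  yes
[3] 15 = 6*2 + 3, so 6 does not divide 15  no
[4] x2 = 9 is odd  yes
[5] values 3, -10, 15, 11 are pairwise distinct  yes
[6] 15 / 3 = 5, so 3 divides 15  yes
[7] 4x2 - 5x6 = 4(9) - 5(15) = -39, not -37  no
[8] x6 = 15 ≠ 14 and x1 = 11 ≠ 14; both disjuncts false  no
[9] x5 * x7 = -10 * 3 = -30  yes
[10] x2 = 9 lies in [8, 13]  yes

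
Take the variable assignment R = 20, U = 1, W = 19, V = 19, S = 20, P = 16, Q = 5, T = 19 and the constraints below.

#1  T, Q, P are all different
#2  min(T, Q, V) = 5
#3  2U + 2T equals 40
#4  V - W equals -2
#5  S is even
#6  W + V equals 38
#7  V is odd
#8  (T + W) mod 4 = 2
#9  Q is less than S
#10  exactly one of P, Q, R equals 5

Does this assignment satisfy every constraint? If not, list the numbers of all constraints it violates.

#1 values 19, 5, 16 are pairwise distinct  true
#2 min(19, 5, 19) = 5  true
#3 2U + 2T = 2(1) + 2(19) = 40  true
#4 V - W = 19 - 19 = 0, not -2  false
#5 S = 20 is even  true
#6 W + V = 19 + 19 = 38  true
#7 V = 19 is odd  true
#8 T + W = 38; 38 mod 4 = 2  true
#9 Q = 5, S = 20; 5 < 20  true
#10 P=16, Q=5, R=20; 1 of them equals 5  true

Constraint 4 is violated.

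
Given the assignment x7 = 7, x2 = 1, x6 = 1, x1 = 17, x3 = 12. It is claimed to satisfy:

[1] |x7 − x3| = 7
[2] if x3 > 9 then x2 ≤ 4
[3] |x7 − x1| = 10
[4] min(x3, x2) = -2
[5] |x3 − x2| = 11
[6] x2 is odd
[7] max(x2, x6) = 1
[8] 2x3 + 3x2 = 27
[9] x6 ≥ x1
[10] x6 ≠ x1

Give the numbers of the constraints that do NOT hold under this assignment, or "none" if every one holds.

[1] |7 − 12| = 5, not 7 — violated.
[2] x3 = 12 > 9, so we need x2 ≤ 4; x2 = 1 ≤ 4 — OK.
[3] |7 − 17| = 10 — OK.
[4] min(12, 1) = 1, not -2 — violated.
[5] |12 − 1| = 11 — OK.
[6] x2 = 1 is odd — OK.
[7] max(1, 1) = 1 — OK.
[8] 2x3 + 3x2 = 2(12) + 3(1) = 27 — OK.
[9] x6 = 1, x1 = 17; 1 < 17 (want ≥) — violated.
[10] x6 = 1, x1 = 17; distinct — OK.

No — constraints 1, 4, and 9 are not satisfied.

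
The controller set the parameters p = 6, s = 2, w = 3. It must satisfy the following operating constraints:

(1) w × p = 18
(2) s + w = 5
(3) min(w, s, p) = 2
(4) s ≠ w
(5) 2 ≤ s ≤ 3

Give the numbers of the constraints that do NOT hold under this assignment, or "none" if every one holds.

(1) w × p = 3 × 6 = 18 — holds.
(2) s + w = 2 + 3 = 5 — holds.
(3) min(3, 2, 6) = 2 — holds.
(4) s = 2, w = 3; distinct — holds.
(5) s = 2 lies in [2, 3] — holds.

The assignment satisfies every constraint.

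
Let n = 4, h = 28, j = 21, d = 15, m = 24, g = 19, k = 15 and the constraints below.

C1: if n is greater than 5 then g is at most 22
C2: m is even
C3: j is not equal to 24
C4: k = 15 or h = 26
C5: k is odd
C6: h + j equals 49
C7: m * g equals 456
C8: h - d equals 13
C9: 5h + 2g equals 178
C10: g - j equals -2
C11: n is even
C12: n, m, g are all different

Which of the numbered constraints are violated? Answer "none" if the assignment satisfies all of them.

All constraints are satisfied.

C1: n = 4, not > 5; antecedent false, conditional vacuously true — holds.
C2: m = 24 is even — holds.
C3: j = 21, and 21 ≠ 24 — holds.
C4: k = 15 = 15 (first disjunct) — holds.
C5: k = 15 is odd — holds.
C6: h + j = 28 + 21 = 49 — holds.
C7: m * g = 24 * 19 = 456 — holds.
C8: h - d = 28 - 15 = 13 — holds.
C9: 5h + 2g = 5(28) + 2(19) = 178 — holds.
C10: g - j = 19 - 21 = -2 — holds.
C11: n = 4 is even — holds.
C12: values 4, 24, 19 are pairwise distinct — holds.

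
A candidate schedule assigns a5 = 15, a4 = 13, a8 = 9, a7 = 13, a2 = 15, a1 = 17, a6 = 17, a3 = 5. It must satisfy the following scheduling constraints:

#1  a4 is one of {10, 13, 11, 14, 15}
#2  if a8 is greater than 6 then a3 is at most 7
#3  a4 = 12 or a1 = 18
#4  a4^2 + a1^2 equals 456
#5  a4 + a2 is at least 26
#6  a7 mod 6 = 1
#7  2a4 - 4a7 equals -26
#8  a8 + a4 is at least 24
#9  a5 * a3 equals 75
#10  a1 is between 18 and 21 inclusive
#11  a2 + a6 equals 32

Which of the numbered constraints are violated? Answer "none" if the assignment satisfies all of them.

Violated: 3, 4, 8, and 10.

#1 a4 = 13 is in {10, 13, 11, 14, 15}  ✔
#2 a8 = 9 > 6, so we need a3 ≤ 7; a3 = 5 ≤ 7  ✔
#3 a4 = 13 ≠ 12 and a1 = 17 ≠ 18; both disjuncts false  ✘
#4 a4^2 + a1^2 = 13^2 + 17^2 = 169 + 289 = 458, not 456  ✘
#5 a4 + a2 = 13 + 15 = 28; 28 ≥ 26  ✔
#6 13 mod 6 = 1  ✔
#7 2a4 - 4a7 = 2(13) - 4(13) = -26  ✔
#8 a8 + a4 = 9 + 13 = 22; 22 < 24, bound 24 not met  ✘
#9 a5 * a3 = 15 * 5 = 75  ✔
#10 a1 = 17 is outside [18, 21]  ✘
#11 a2 + a6 = 15 + 17 = 32  ✔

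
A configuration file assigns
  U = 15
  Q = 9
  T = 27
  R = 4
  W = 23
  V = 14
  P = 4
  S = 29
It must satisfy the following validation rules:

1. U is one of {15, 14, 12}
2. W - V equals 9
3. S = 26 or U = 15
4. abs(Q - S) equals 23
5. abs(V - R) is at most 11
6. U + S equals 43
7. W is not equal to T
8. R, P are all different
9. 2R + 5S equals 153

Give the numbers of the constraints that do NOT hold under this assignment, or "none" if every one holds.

1. U = 15 is in {15, 14, 12}  ✓
2. W - V = 23 - 14 = 9  ✓
3. S = 29 ≠ 26, but U = 15 = 15 (second disjunct)  ✓
4. abs(9 - 29) = 20, not 23  ✗
5. abs(14 - 4) = 10; 10 ≤ 11  ✓
6. U + S = 15 + 29 = 44, not 43  ✗
7. W = 23, T = 27; distinct  ✓
8. R = P = 4, not all different  ✗
9. 2R + 5S = 2(4) + 5(29) = 153  ✓

Constraints 4, 6, 8 do not hold.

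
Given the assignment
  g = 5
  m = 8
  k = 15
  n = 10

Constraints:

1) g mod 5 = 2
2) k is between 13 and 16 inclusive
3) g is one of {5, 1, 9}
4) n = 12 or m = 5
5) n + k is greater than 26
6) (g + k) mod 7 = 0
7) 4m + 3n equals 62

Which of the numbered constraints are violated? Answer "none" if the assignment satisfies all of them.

1) 5 mod 5 = 0, not 2 — fails.
2) k = 15 lies in [13, 16] — holds.
3) g = 5 is in {5, 1, 9} — holds.
4) n = 10 ≠ 12 and m = 8 ≠ 5; both disjuncts false — fails.
5) n + k = 10 + 15 = 25; 25 ≤ 26, bound 26 not met — fails.
6) g + k = 20; 20 mod 7 = 6, not 0 — fails.
7) 4m + 3n = 4(8) + 3(10) = 62 — holds.

The assignment fails constraints 1, 4, 5, and 6.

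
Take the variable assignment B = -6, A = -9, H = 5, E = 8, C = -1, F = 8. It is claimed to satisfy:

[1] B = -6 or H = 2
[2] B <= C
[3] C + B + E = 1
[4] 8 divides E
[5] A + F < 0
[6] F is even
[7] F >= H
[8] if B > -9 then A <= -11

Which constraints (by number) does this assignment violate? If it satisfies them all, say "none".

[1] B = -6 = -6 (first disjunct)  ✓
[2] B = -6, C = -1; -6 ≤ -1  ✓
[3] C + B + E = -1 + (-6) + 8 = 1  ✓
[4] 8 / 8 = 1, so 8 divides 8  ✓
[5] A + F = -9 + 8 = -1; -1 < 0  ✓
[6] F = 8 is even  ✓
[7] F = 8, H = 5; 8 ≥ 5  ✓
[8] B = -6 > -9, so we need A ≤ -11; but A = -9 > -11  ✗

No — constraint 8 is not satisfied.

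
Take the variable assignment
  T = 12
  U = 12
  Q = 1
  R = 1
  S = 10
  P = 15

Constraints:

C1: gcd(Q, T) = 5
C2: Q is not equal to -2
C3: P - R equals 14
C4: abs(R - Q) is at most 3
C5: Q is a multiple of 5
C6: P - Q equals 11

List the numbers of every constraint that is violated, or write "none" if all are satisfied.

C1: gcd(1, 12) = 1, not 5  ✗
C2: Q = 1, and 1 ≠ -2  ✓
C3: P - R = 15 - 1 = 14  ✓
C4: abs(1 - 1) = 0; 0 ≤ 3  ✓
C5: 1 = 5*0 + 1, so 5 does not divide 1  ✗
C6: P - Q = 15 - 1 = 14, not 11  ✗

Violated: 1, 5, 6.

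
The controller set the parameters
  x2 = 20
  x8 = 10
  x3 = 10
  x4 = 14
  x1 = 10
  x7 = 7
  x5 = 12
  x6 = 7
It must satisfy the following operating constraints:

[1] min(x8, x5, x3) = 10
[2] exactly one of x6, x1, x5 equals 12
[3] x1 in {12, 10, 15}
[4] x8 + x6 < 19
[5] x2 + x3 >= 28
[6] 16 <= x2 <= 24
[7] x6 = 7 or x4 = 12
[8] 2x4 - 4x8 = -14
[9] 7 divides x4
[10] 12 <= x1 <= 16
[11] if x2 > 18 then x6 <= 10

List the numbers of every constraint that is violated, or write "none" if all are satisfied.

[1] min(10, 12, 10) = 10  ✔
[2] x6=7, x1=10, x5=12; 1 of them equals 12  ✔
[3] x1 = 10 is in {12, 10, 15}  ✔
[4] x8 + x6 = 10 + 7 = 17; 17 < 19  ✔
[5] x2 + x3 = 20 + 10 = 30; 30 ≥ 28  ✔
[6] x2 = 20 lies in [16, 24]  ✔
[7] x6 = 7 = 7 (first disjunct)  ✔
[8] 2x4 - 4x8 = 2(14) - 4(10) = -12, not -14  ✘
[9] 14 / 7 = 2, so 7 divides 14  ✔
[10] x1 = 10 is outside [12, 16]  ✘
[11] x2 = 20 > 18, so we need x6 ≤ 10; x6 = 7 ≤ 10  ✔

Constraints 8, 10 do not hold.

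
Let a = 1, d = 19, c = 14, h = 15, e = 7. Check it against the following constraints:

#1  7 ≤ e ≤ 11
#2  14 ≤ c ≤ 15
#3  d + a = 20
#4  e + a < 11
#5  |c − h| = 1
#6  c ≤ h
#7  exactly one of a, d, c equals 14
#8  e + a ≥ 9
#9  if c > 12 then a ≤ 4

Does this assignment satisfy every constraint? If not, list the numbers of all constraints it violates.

Constraint 8 is violated.

#1 e = 7 lies in [7, 11]  yes
#2 c = 14 lies in [14, 15]  yes
#3 d + a = 19 + 1 = 20  yes
#4 e + a = 7 + 1 = 8; 8 < 11  yes
#5 |14 − 15| = 1  yes
#6 c = 14, h = 15; 14 ≤ 15  yes
#7 a=1, d=19, c=14; 1 of them equals 14  yes
#8 e + a = 7 + 1 = 8; 8 < 9, bound 9 not met  no
#9 c = 14 > 12, so we need a ≤ 4; a = 1 ≤ 4  yes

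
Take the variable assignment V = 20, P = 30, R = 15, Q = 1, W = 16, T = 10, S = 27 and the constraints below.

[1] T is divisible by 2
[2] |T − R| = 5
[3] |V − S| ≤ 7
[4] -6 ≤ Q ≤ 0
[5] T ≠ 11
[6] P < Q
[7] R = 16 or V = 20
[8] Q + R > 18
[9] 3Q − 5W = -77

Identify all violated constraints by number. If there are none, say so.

[1] 10 / 2 = 5, so 2 divides 10  true
[2] |10 − 15| = 5  true
[3] |20 − 27| = 7; 7 ≤ 7  true
[4] Q = 1 is outside [-6, 0]  false
[5] T = 10, and 10 ≠ 11  true
[6] P = 30, Q = 1; 30 ≥ 1 (want <)  false
[7] R = 15 ≠ 16, but V = 20 = 20 (second disjunct)  true
[8] Q + R = 1 + 15 = 16; 16 ≤ 18, bound 18 not met  false
[9] 3Q − 5W = 3(1) − 5(16) = -77  true

Violated: 4, 6, and 8.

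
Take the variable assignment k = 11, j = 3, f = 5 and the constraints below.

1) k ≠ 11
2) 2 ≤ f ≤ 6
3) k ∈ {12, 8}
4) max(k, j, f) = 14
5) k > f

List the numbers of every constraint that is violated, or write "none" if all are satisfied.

1) k = 11, but 11 is required to differ — violated.
2) f = 5 lies in [2, 6] — OK.
3) k = 11 is not in {12, 8} — violated.
4) max(11, 3, 5) = 11, not 14 — violated.
5) k = 11, f = 5; 11 > 5 — OK.

No — constraints 1, 3, and 4 are not satisfied.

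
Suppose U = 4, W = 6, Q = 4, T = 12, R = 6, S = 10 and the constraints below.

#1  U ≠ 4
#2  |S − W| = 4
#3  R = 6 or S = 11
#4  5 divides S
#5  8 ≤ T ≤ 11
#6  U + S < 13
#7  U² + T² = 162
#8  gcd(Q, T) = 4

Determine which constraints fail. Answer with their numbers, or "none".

Constraints 1, 5, 6, 7 are violated.

#1 U = 4, but 4 is required to differ — fails.
#2 |10 − 6| = 4 — holds.
#3 R = 6 = 6 (first disjunct) — holds.
#4 10 / 5 = 2, so 5 divides 10 — holds.
#5 T = 12 is outside [8, 11] — fails.
#6 U + S = 4 + 10 = 14; 14 ≥ 13, bound 13 not met — fails.
#7 U² + T² = 4² + 12² = 16 + 144 = 160, not 162 — fails.
#8 gcd(4, 12) = 4 — holds.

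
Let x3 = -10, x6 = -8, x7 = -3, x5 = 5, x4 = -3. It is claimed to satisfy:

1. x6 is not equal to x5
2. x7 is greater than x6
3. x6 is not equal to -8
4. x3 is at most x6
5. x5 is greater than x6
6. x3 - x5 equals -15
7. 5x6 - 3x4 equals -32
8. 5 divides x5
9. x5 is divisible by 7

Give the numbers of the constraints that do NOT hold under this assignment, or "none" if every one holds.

Constraints 3, 7, 9 are violated.

1. x6 = -8, x5 = 5; distinct  true
2. x7 = -3, x6 = -8; -3 > -8  true
3. x6 = -8, but -8 is required to differ  false
4. x3 = -10, x6 = -8; -10 ≤ -8  true
5. x5 = 5, x6 = -8; 5 > -8  true
6. x3 - x5 = -10 - 5 = -15  true
7. 5x6 - 3x4 = 5(-8) - 3(-3) = -31, not -32  false
8. 5 / 5 = 1, so 5 divides 5  true
9. 5 = 7*0 + 5, so 7 does not divide 5  false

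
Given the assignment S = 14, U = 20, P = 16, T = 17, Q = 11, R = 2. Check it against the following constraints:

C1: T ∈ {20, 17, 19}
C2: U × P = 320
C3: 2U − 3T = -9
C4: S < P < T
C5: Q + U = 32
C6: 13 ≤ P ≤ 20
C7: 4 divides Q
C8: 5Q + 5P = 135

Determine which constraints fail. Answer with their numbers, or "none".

Constraints 3, 5, and 7 do not hold.

C1: T = 17 is in {20, 17, 19} — OK.
C2: U × P = 20 × 16 = 320 — OK.
C3: 2U − 3T = 2(20) − 3(17) = -11, not -9 — violated.
C4: values 14 < 16 < 17 — OK.
C5: Q + U = 11 + 20 = 31, not 32 — violated.
C6: P = 16 lies in [13, 20] — OK.
C7: 11 = 4×2 + 3, so 4 does not divide 11 — violated.
C8: 5Q + 5P = 5(11) + 5(16) = 135 — OK.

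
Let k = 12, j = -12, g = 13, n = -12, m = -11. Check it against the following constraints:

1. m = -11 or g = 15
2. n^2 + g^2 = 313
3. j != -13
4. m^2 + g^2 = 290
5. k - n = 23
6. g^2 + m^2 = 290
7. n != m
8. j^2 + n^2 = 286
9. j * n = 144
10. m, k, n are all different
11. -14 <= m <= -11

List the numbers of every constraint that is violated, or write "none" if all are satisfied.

Constraints 5, 8 are violated.

1. m = -11 = -11 (first disjunct) — holds.
2. n^2 + g^2 = (-12)^2 + 13^2 = 144 + 169 = 313 — holds.
3. j = -12, and -12 ≠ -13 — holds.
4. m^2 + g^2 = (-11)^2 + 13^2 = 121 + 169 = 290 — holds.
5. k - n = 12 - (-12) = 24, not 23 — does not hold.
6. g^2 + m^2 = 13^2 + (-11)^2 = 169 + 121 = 290 — holds.
7. n = -12, m = -11; distinct — holds.
8. j^2 + n^2 = (-12)^2 + (-12)^2 = 144 + 144 = 288, not 286 — does not hold.
9. j * n = -12 * (-12) = 144 — holds.
10. values -11, 12, -12 are pairwise distinct — holds.
11. m = -11 lies in [-14, -11] — holds.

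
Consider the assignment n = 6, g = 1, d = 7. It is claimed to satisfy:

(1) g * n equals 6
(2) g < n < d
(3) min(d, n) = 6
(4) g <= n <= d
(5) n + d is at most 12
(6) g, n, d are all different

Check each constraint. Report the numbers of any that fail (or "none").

Constraint 5 does not hold.

(1) g * n = 1 * 6 = 6  OK
(2) values 1 < 6 < 7  OK
(3) min(7, 6) = 6  OK
(4) values 1 <= 6 <= 7  OK
(5) n + d = 6 + 7 = 13; 13 > 12, bound 12 not met  FAIL
(6) values 1, 6, 7 are pairwise distinct  OK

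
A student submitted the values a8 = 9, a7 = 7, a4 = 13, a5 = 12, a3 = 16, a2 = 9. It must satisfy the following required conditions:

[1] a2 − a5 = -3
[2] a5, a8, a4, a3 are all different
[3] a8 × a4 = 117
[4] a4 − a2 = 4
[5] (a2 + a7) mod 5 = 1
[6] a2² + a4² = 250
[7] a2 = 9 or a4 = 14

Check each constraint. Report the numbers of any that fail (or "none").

[1] a2 − a5 = 9 − 12 = -3  ✓
[2] values 12, 9, 13, 16 are pairwise distinct  ✓
[3] a8 × a4 = 9 × 13 = 117  ✓
[4] a4 − a2 = 13 − 9 = 4  ✓
[5] a2 + a7 = 16; 16 mod 5 = 1  ✓
[6] a2² + a4² = 9² + 13² = 81 + 169 = 250  ✓
[7] a2 = 9 = 9 (first disjunct)  ✓

All constraints are satisfied.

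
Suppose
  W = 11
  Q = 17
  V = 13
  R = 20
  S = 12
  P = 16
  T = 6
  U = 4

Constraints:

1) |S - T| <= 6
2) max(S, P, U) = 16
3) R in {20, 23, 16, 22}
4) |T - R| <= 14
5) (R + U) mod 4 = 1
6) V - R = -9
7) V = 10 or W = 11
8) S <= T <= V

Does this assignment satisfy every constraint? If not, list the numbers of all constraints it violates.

1) |12 - 6| = 6; 6 ≤ 6 — holds.
2) max(12, 16, 4) = 16 — holds.
3) R = 20 is in {20, 23, 16, 22} — holds.
4) |6 - 20| = 14; 14 ≤ 14 — holds.
5) R + U = 24; 24 mod 4 = 0, not 1 — does not hold.
6) V - R = 13 - 20 = -7, not -9 — does not hold.
7) V = 13 ≠ 10, but W = 11 = 11 (second disjunct) — holds.
8) values 12, 6, 13; S = 12 is not <= T = 6 — does not hold.

Constraints 5, 6, and 8 are violated.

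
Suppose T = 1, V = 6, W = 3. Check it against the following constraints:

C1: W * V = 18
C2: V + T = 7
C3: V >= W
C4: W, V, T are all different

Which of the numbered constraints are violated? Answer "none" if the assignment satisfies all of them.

The assignment satisfies every constraint.

C1: W * V = 3 * 6 = 18  OK
C2: V + T = 6 + 1 = 7  OK
C3: V = 6, W = 3; 6 ≥ 3  OK
C4: values 3, 6, 1 are pairwise distinct  OK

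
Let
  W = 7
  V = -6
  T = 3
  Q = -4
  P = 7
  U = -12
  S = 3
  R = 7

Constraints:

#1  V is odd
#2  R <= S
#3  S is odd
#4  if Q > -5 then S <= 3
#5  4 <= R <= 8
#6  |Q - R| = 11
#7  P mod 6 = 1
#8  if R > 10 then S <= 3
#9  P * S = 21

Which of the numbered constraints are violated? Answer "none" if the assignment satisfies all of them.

#1 V = -6 is even  ✘
#2 R = 7, S = 3; 7 > 3 (want ≤)  ✘
#3 S = 3 is odd  ✔
#4 Q = -4 > -5, so we need S ≤ 3; S = 3 ≤ 3  ✔
#5 R = 7 lies in [4, 8]  ✔
#6 |-4 - 7| = 11  ✔
#7 7 mod 6 = 1  ✔
#8 R = 7, not > 10; antecedent false, conditional vacuously true  ✔
#9 P * S = 7 * 3 = 21  ✔

Violated: 1 and 2.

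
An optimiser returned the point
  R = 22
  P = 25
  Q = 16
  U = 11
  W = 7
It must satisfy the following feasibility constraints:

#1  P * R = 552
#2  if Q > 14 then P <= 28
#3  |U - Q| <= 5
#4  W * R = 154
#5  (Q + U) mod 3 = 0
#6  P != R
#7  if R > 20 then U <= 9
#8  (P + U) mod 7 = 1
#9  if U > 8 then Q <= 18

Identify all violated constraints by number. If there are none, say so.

#1 P * R = 25 * 22 = 550, not 552 — violated.
#2 Q = 16 > 14, so we need P ≤ 28; P = 25 ≤ 28 — satisfied.
#3 |11 - 16| = 5; 5 ≤ 5 — satisfied.
#4 W * R = 7 * 22 = 154 — satisfied.
#5 Q + U = 27; 27 mod 3 = 0 — satisfied.
#6 P = 25, R = 22; distinct — satisfied.
#7 R = 22 > 20, so we need U ≤ 9; but U = 11 > 9 — violated.
#8 P + U = 36; 36 mod 7 = 1 — satisfied.
#9 U = 11 > 8, so we need Q ≤ 18; Q = 16 ≤ 18 — satisfied.

No — constraints 1 and 7 are not satisfied.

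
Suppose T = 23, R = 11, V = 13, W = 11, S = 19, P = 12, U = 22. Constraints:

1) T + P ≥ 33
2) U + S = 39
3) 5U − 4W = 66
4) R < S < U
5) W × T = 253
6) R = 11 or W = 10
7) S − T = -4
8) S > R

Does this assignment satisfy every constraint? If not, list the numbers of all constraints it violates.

Violated: 2.

1) T + P = 23 + 12 = 35; 35 ≥ 33 — holds.
2) U + S = 22 + 19 = 41, not 39 — does not hold.
3) 5U − 4W = 5(22) − 4(11) = 66 — holds.
4) values 11 < 19 < 22 — holds.
5) W × T = 11 × 23 = 253 — holds.
6) R = 11 = 11 (first disjunct) — holds.
7) S − T = 19 − 23 = -4 — holds.
8) S = 19, R = 11; 19 > 11 — holds.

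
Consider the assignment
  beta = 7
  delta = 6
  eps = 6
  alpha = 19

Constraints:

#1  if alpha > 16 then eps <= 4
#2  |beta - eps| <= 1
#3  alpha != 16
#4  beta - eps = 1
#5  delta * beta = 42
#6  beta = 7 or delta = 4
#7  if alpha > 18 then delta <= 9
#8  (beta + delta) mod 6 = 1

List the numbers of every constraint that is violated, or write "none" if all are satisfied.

Constraint 1 does not hold.

#1 alpha = 19 > 16, so we need eps ≤ 4; but eps = 6 > 4 — does not hold.
#2 |7 - 6| = 1; 1 ≤ 1 — holds.
#3 alpha = 19, and 19 ≠ 16 — holds.
#4 beta - eps = 7 - 6 = 1 — holds.
#5 delta * beta = 6 * 7 = 42 — holds.
#6 beta = 7 = 7 (first disjunct) — holds.
#7 alpha = 19 > 18, so we need delta ≤ 9; delta = 6 ≤ 9 — holds.
#8 beta + delta = 13; 13 mod 6 = 1 — holds.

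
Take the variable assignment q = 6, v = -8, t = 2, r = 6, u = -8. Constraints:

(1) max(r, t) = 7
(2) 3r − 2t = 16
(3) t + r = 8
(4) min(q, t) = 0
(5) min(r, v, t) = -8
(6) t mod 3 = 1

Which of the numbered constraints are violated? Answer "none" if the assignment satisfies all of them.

(1) max(6, 2) = 6, not 7 — does not hold.
(2) 3r − 2t = 3(6) − 2(2) = 14, not 16 — does not hold.
(3) t + r = 2 + 6 = 8 — holds.
(4) min(6, 2) = 2, not 0 — does not hold.
(5) min(6, -8, 2) = -8 — holds.
(6) 2 mod 3 = 2, not 1 — does not hold.

No — constraints 1, 2, 4, 6 are not satisfied.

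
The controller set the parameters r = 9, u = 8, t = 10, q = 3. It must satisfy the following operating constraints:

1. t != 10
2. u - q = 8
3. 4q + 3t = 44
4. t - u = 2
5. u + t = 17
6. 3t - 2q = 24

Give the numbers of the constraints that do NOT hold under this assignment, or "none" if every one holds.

1. t = 10, but 10 is required to differ — violated.
2. u - q = 8 - 3 = 5, not 8 — violated.
3. 4q + 3t = 4(3) + 3(10) = 42, not 44 — violated.
4. t - u = 10 - 8 = 2 — satisfied.
5. u + t = 8 + 10 = 18, not 17 — violated.
6. 3t - 2q = 3(10) - 2(3) = 24 — satisfied.

Constraints 1, 2, 3, 5 are violated.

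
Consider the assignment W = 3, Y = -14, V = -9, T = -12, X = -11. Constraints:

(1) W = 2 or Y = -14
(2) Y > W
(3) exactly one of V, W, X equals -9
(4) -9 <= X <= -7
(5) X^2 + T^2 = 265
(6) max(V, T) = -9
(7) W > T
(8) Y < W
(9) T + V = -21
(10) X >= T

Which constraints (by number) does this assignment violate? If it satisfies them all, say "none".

Violated: 2, 4.

(1) W = 3 ≠ 2, but Y = -14 = -14 (second disjunct)  OK
(2) Y = -14, W = 3; -14 ≤ 3 (want >)  FAIL
(3) V=-9, W=3, X=-11; 1 of them equals -9  OK
(4) X = -11 is outside [-9, -7]  FAIL
(5) X^2 + T^2 = (-11)^2 + (-12)^2 = 121 + 144 = 265  OK
(6) max(-9, -12) = -9  OK
(7) W = 3, T = -12; 3 > -12  OK
(8) Y = -14, W = 3; -14 < 3  OK
(9) T + V = -12 + (-9) = -21  OK
(10) X = -11, T = -12; -11 ≥ -12  OK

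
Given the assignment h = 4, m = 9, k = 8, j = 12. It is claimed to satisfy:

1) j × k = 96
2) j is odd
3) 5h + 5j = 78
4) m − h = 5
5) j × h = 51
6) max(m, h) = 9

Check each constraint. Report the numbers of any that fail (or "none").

Constraints 2, 3, 5 do not hold.

1) j × k = 12 × 8 = 96 — holds.
2) j = 12 is even — does not hold.
3) 5h + 5j = 5(4) + 5(12) = 80, not 78 — does not hold.
4) m − h = 9 − 4 = 5 — holds.
5) j × h = 12 × 4 = 48, not 51 — does not hold.
6) max(9, 4) = 9 — holds.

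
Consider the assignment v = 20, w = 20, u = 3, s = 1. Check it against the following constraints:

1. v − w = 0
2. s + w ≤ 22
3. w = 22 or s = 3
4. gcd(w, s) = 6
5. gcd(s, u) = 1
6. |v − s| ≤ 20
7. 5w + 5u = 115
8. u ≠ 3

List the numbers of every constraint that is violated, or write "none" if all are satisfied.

Constraints 3, 4, and 8 do not hold.

1. v − w = 20 − 20 = 0  yes
2. s + w = 1 + 20 = 21; 21 ≤ 22  yes
3. w = 20 ≠ 22 and s = 1 ≠ 3; both disjuncts false  no
4. gcd(20, 1) = 1, not 6  no
5. gcd(1, 3) = 1  yes
6. |20 − 1| = 19; 19 ≤ 20  yes
7. 5w + 5u = 5(20) + 5(3) = 115  yes
8. u = 3, but 3 is required to differ  no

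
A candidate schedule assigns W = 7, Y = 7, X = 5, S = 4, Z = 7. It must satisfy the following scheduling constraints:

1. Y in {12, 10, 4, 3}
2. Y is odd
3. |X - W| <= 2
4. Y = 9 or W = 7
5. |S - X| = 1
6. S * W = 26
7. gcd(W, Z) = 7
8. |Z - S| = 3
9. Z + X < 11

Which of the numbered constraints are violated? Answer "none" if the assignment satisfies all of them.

The assignment fails constraints 1, 6, and 9.

1. Y = 7 is not in {12, 10, 4, 3} — fails.
2. Y = 7 is odd — holds.
3. |5 - 7| = 2; 2 ≤ 2 — holds.
4. Y = 7 ≠ 9, but W = 7 = 7 (second disjunct) — holds.
5. |4 - 5| = 1 — holds.
6. S * W = 4 * 7 = 28, not 26 — fails.
7. gcd(7, 7) = 7 — holds.
8. |7 - 4| = 3 — holds.
9. Z + X = 7 + 5 = 12; 12 ≥ 11, bound 11 not met — fails.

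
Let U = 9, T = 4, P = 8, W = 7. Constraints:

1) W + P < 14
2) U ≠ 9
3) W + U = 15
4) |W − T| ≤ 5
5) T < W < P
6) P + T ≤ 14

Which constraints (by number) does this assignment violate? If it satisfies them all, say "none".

Constraints 1, 2, 3 do not hold.

1) W + P = 7 + 8 = 15; 15 ≥ 14, bound 14 not met  no
2) U = 9, but 9 is required to differ  no
3) W + U = 7 + 9 = 16, not 15  no
4) |7 − 4| = 3; 3 ≤ 5  yes
5) values 4 < 7 < 8  yes
6) P + T = 8 + 4 = 12; 12 ≤ 14  yes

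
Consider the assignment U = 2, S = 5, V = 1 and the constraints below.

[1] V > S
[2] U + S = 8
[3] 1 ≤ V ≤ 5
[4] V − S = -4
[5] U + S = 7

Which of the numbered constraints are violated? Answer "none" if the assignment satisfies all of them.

No — constraints 1 and 2 are not satisfied.

[1] V = 1, S = 5; 1 ≤ 5 (want >) — violated.
[2] U + S = 2 + 5 = 7, not 8 — violated.
[3] V = 1 lies in [1, 5] — OK.
[4] V − S = 1 − 5 = -4 — OK.
[5] U + S = 2 + 5 = 7 — OK.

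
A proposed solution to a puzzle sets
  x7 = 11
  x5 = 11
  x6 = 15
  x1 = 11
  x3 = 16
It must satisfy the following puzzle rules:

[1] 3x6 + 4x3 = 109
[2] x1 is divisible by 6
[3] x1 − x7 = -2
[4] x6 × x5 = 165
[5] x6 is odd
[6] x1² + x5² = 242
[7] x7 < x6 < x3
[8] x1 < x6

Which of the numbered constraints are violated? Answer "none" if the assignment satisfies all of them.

Constraints 2, 3 are violated.

[1] 3x6 + 4x3 = 3(15) + 4(16) = 109  yes
[2] 11 = 6×1 + 5, so 6 does not divide 11  no
[3] x1 − x7 = 11 − 11 = 0, not -2  no
[4] x6 × x5 = 15 × 11 = 165  yes
[5] x6 = 15 is odd  yes
[6] x1² + x5² = 11² + 11² = 121 + 121 = 242  yes
[7] values 11 < 15 < 16  yes
[8] x1 = 11, x6 = 15; 11 < 15  yes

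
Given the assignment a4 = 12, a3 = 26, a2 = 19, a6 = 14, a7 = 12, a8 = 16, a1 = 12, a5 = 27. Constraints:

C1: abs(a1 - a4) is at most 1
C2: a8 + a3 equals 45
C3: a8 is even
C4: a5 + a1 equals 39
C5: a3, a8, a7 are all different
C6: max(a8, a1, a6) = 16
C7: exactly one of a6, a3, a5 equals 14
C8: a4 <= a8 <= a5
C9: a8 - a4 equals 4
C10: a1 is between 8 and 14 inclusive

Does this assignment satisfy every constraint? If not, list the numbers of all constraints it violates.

C1: abs(12 - 12) = 0; 0 ≤ 1 — holds.
C2: a8 + a3 = 16 + 26 = 42, not 45 — fails.
C3: a8 = 16 is even — holds.
C4: a5 + a1 = 27 + 12 = 39 — holds.
C5: values 26, 16, 12 are pairwise distinct — holds.
C6: max(16, 12, 14) = 16 — holds.
C7: a6=14, a3=26, a5=27; 1 of them equals 14 — holds.
C8: values 12 <= 16 <= 27 — holds.
C9: a8 - a4 = 16 - 12 = 4 — holds.
C10: a1 = 12 lies in [8, 14] — holds.

Constraint 2 does not hold.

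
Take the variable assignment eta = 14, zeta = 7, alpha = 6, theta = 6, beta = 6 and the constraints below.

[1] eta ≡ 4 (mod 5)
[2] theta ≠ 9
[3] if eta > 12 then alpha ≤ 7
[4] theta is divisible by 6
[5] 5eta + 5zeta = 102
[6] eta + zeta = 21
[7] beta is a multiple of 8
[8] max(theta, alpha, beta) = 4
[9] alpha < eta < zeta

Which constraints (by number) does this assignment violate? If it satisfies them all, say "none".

Constraints 5, 7, 8, and 9 do not hold.

[1] 14 mod 5 = 4  ✓
[2] theta = 6, and 6 ≠ 9  ✓
[3] eta = 14 > 12, so we need alpha ≤ 7; alpha = 6 ≤ 7  ✓
[4] 6 / 6 = 1, so 6 divides 6  ✓
[5] 5eta + 5zeta = 5(14) + 5(7) = 105, not 102  ✗
[6] eta + zeta = 14 + 7 = 21  ✓
[7] 6 = 8×0 + 6, so 8 does not divide 6  ✗
[8] max(6, 6, 6) = 6, not 4  ✗
[9] values 6, 14, 7; eta = 14 is not < zeta = 7  ✗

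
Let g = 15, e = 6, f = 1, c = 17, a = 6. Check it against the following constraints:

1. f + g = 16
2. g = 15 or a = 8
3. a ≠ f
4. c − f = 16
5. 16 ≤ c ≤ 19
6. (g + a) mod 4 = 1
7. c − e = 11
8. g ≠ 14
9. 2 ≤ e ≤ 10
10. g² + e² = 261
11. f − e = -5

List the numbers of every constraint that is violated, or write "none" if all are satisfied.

None — every constraint holds.

1. f + g = 1 + 15 = 16 — OK.
2. g = 15 = 15 (first disjunct) — OK.
3. a = 6, f = 1; distinct — OK.
4. c − f = 17 − 1 = 16 — OK.
5. c = 17 lies in [16, 19] — OK.
6. g + a = 21; 21 mod 4 = 1 — OK.
7. c − e = 17 − 6 = 11 — OK.
8. g = 15, and 15 ≠ 14 — OK.
9. e = 6 lies in [2, 10] — OK.
10. g² + e² = 15² + 6² = 225 + 36 = 261 — OK.
11. f − e = 1 − 6 = -5 — OK.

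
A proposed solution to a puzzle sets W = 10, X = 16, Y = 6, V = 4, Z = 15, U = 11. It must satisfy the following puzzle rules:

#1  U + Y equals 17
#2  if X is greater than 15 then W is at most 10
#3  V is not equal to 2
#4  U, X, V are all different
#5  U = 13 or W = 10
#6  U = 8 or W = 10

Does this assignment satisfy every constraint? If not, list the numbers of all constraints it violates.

#1 U + Y = 11 + 6 = 17 — holds.
#2 X = 16 > 15, so we need W ≤ 10; W = 10 ≤ 10 — holds.
#3 V = 4, and 4 ≠ 2 — holds.
#4 values 11, 16, 4 are pairwise distinct — holds.
#5 U = 11 ≠ 13, but W = 10 = 10 (second disjunct) — holds.
#6 U = 11 ≠ 8, but W = 10 = 10 (second disjunct) — holds.

Yes — all constraints hold.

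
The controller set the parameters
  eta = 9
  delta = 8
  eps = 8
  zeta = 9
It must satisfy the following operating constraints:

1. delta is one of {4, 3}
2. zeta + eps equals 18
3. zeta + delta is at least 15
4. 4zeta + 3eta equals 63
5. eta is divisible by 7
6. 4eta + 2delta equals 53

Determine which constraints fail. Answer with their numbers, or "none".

1. delta = 8 is not in {4, 3}  fails
2. zeta + eps = 9 + 8 = 17, not 18  fails
3. zeta + delta = 9 + 8 = 17; 17 ≥ 15  holds
4. 4zeta + 3eta = 4(9) + 3(9) = 63  holds
5. 9 = 7*1 + 2, so 7 does not divide 9  fails
6. 4eta + 2delta = 4(9) + 2(8) = 52, not 53  fails

Violated: 1, 2, 5, 6.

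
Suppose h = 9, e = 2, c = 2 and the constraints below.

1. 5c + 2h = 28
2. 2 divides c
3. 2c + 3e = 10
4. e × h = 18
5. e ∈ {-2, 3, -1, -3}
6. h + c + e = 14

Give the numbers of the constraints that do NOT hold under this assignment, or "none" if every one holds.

1. 5c + 2h = 5(2) + 2(9) = 28 — holds.
2. 2 / 2 = 1, so 2 divides 2 — holds.
3. 2c + 3e = 2(2) + 3(2) = 10 — holds.
4. e × h = 2 × 9 = 18 — holds.
5. e = 2 is not in {-2, 3, -1, -3} — does not hold.
6. h + c + e = 9 + 2 + 2 = 13, not 14 — does not hold.

Violated: 5 and 6.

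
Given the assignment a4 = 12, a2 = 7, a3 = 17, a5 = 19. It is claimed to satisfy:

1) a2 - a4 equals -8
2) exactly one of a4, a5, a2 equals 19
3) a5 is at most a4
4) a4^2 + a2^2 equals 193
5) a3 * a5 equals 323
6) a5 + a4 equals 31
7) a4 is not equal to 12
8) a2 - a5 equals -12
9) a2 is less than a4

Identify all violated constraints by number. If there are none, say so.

Constraints 1, 3, and 7 are violated.

1) a2 - a4 = 7 - 12 = -5, not -8  ✘
2) a4=12, a5=19, a2=7; 1 of them equals 19  ✔
3) a5 = 19, a4 = 12; 19 > 12 (want ≤)  ✘
4) a4^2 + a2^2 = 12^2 + 7^2 = 144 + 49 = 193  ✔
5) a3 * a5 = 17 * 19 = 323  ✔
6) a5 + a4 = 19 + 12 = 31  ✔
7) a4 = 12, but 12 is required to differ  ✘
8) a2 - a5 = 7 - 19 = -12  ✔
9) a2 = 7, a4 = 12; 7 < 12  ✔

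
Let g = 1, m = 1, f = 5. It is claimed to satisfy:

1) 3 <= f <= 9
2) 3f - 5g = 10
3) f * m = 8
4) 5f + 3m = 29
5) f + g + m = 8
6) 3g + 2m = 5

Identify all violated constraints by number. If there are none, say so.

1) f = 5 lies in [3, 9] — holds.
2) 3f - 5g = 3(5) - 5(1) = 10 — holds.
3) f * m = 5 * 1 = 5, not 8 — fails.
4) 5f + 3m = 5(5) + 3(1) = 28, not 29 — fails.
5) f + g + m = 5 + 1 + 1 = 7, not 8 — fails.
6) 3g + 2m = 3(1) + 2(1) = 5 — holds.

The assignment fails constraints 3, 4, and 5.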